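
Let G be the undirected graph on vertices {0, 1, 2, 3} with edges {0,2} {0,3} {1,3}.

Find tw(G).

1

A width-1 tree decomposition is:
Bags: B1 = {0, 3}  B2 = {0, 2}  B3 = {1, 3}
Tree: B1–B2, B1–B3
The largest bag has 2 vertices, giving width 1; this decomposition certifies tw(G) ≤ 1. G has an edge, so its treewidth is at least 1. Combining the bounds, tw(G) = 1.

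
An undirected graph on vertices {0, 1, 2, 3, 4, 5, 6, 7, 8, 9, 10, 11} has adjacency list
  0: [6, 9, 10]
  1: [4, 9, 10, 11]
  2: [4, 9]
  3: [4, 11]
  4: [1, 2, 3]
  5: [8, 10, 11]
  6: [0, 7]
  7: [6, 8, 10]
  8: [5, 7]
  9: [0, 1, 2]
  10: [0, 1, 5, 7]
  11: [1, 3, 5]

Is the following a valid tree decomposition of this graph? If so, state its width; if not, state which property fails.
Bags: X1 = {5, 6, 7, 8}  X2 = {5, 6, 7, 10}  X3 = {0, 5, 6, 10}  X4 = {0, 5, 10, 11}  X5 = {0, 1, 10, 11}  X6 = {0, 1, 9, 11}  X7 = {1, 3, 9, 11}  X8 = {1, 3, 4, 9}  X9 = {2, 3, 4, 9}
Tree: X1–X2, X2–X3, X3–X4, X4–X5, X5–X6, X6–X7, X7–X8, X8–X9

Yes; width 3.

Every vertex of G appears in some bag (union = {0, 1, 2, 3, 4, 5, 6, 7, 8, 9, 10, 11}); every edge is covered by a bag; and for each vertex v the set of bags containing v is connected in the bag tree. The decomposition is therefore valid. The largest bag has 4 vertices, so the width is 3.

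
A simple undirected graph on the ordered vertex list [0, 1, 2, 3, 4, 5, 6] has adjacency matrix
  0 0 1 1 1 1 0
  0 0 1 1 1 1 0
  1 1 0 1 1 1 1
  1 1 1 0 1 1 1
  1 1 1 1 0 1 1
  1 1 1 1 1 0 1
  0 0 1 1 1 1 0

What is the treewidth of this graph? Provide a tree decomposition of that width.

Treewidth 4.
One optimal decomposition is:
Bags: B1 = {1, 2, 3, 4, 5}  B2 = {0, 2, 3, 4, 5}  B3 = {2, 3, 4, 5, 6}
Tree: B1–B2, B2–B3

Every bag has size at most 5, so the width is 5 − 1 = 4 and tw(G) ≤ 4. For the lower bound, the 5 vertices {0, 2, 3, 4, 5} are pairwise adjacent, and any tree decomposition puts a clique entirely inside one bag — forcing width ≥ 4. The upper and lower bounds meet at 4, so that is the treewidth.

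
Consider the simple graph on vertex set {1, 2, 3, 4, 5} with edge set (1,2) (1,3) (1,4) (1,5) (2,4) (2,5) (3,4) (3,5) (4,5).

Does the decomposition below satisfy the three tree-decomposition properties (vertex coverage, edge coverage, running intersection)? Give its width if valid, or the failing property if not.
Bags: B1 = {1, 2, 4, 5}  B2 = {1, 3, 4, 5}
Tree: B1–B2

Checking the three conditions: (i) the bags cover all of {1, 2, 3, 4, 5}; (ii) for each edge, some bag contains both endpoints; (iii) the bags containing any fixed vertex form a subtree. All hold, so the decomposition is valid with width 4 − 1 = 3.

Yes; width 3.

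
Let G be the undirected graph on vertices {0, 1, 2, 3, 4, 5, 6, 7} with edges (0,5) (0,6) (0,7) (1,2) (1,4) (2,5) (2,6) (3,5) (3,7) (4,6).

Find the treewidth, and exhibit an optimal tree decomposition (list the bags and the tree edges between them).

Treewidth 2.
One optimal decomposition is:
Bags: B1 = {3, 5, 7}  B2 = {0, 5, 7}  B3 = {0, 2, 5}  B4 = {0, 2, 6}  B5 = {1, 2, 6}  B6 = {1, 4, 6}
Tree: B1–B2, B2–B3, B3–B4, B4–B5, B5–B6

Every bag has size at most 3, so the width is 3 − 1 = 2 and tw(G) ≤ 2. Since 3–7–0–5–3 is a cycle in G, G is not acyclic. Forests are exactly the graphs of treewidth ≤ 1, so tw(G) ≥ 2. The upper and lower bounds meet at 2, so that is the treewidth.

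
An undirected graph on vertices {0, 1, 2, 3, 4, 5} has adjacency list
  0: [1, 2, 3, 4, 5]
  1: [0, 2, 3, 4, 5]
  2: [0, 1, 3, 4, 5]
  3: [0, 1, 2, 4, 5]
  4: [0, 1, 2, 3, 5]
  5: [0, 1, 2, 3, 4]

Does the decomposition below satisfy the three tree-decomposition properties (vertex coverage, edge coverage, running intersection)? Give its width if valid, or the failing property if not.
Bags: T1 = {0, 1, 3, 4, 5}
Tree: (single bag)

No — vertex 2 appears in no bag.

A tree decomposition must satisfy three properties: every vertex lies in some bag; for every edge, both endpoints lie together in some bag; and for every vertex, the bags containing it form a connected subtree. Here vertex 2 appears in no bag, so the decomposition is invalid.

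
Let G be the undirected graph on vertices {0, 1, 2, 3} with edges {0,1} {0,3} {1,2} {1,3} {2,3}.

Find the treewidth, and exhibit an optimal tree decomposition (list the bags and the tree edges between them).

The largest bag has 3 vertices, giving width 2; this decomposition certifies tw(G) ≤ 2. On the other hand G contains the 3-clique {0, 1, 3}. A clique must lie in a single bag of any decomposition, so no decomposition can have width below 2. Hence tw(G) = 2 exactly.

Treewidth 2.
One such decomposition:
Bags: B1 = {1, 2, 3}  B2 = {0, 1, 3}
Tree: B1–B2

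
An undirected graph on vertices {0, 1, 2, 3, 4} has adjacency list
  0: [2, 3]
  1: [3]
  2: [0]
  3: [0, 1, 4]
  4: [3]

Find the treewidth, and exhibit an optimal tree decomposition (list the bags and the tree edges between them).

Treewidth 1.
Bags: B1 = {0, 3}  B2 = {3, 4}  B3 = {1, 3}  B4 = {0, 2}
Tree: B1–B2, B1–B3, B1–B4

Every bag has size at most 2, so the width is 2 − 1 = 1 and tw(G) ≤ 1. Any graph with an edge has treewidth ≥ 1, and G has the edge 3–0. Hence tw(G) = 1 exactly.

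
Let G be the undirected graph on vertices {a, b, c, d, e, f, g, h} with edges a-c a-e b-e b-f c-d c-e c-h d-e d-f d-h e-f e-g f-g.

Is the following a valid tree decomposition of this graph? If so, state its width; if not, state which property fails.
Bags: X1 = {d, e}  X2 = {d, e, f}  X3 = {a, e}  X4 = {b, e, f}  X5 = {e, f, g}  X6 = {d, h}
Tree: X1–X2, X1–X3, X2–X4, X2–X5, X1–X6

A tree decomposition must satisfy three properties: every vertex lies in some bag; for every edge, both endpoints lie together in some bag; and for every vertex, the bags containing it form a connected subtree. Here vertex c appears in no bag, so the decomposition is invalid.

No — vertex c appears in no bag.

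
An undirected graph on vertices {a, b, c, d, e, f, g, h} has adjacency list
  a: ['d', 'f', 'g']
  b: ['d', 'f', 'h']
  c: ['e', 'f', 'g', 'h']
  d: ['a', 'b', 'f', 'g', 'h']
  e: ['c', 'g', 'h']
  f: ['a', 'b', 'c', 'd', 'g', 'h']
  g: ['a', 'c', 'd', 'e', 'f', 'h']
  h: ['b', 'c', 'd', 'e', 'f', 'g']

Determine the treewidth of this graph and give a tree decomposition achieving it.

Treewidth 3.
Bags: B1 = {a, d, f, g}  B2 = {d, f, g, h}  B3 = {c, f, g, h}  B4 = {b, d, f, h}  B5 = {c, e, g, h}
Tree: B1–B2, B2–B3, B2–B4, B3–B5

The largest bag has 4 vertices, giving width 3; this decomposition certifies tw(G) ≤ 3. On the other hand G contains the 4-clique {c, e, g, h}. A clique must lie in a single bag of any decomposition, so no decomposition can have width below 3. Therefore the treewidth is 3.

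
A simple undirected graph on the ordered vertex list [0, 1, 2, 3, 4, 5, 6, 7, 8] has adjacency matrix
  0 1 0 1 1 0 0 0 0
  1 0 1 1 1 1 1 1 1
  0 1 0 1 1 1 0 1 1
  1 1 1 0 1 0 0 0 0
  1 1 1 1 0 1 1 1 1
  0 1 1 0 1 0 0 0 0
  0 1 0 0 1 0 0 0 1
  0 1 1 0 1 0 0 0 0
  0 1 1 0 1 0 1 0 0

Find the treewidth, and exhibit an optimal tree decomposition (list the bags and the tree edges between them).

Every bag has size at most 4, so the width is 4 − 1 = 3 and tw(G) ≤ 3. On the other hand G contains the 4-clique {0, 1, 3, 4}. A clique must lie in a single bag of any decomposition, so no decomposition can have width below 3. Combining the bounds, tw(G) = 3.

Treewidth 3.
One optimal decomposition is:
Bags: B1 = {1, 2, 4, 8}  B2 = {1, 2, 4, 5}  B3 = {1, 2, 3, 4}  B4 = {0, 1, 3, 4}  B5 = {1, 4, 6, 8}  B6 = {1, 2, 4, 7}
Tree: B1–B2, B1–B3, B3–B4, B1–B5, B1–B6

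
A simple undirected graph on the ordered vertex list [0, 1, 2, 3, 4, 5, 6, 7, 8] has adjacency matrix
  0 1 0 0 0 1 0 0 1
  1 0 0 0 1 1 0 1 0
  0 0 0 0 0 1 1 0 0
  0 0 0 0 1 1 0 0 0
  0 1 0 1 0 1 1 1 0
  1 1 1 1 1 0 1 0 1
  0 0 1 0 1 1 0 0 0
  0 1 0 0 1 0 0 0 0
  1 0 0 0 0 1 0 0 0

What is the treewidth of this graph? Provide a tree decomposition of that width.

Treewidth 2.
One optimal decomposition is:
Bags: B1 = {1, 4, 5}  B2 = {4, 5, 6}  B3 = {2, 5, 6}  B4 = {1, 4, 7}  B5 = {0, 1, 5}  B6 = {3, 4, 5}  B7 = {0, 5, 8}
Tree: B1–B2, B2–B3, B1–B4, B1–B5, B2–B6, B5–B7

The largest bag has 3 vertices, giving width 2; this decomposition certifies tw(G) ≤ 2. Conversely, {0, 5, 8} is a clique of size 3, and the vertices of any clique must share a bag in every tree decomposition; so some bag has ≥ 3 vertices and tw(G) ≥ 2. Combining the bounds, tw(G) = 2.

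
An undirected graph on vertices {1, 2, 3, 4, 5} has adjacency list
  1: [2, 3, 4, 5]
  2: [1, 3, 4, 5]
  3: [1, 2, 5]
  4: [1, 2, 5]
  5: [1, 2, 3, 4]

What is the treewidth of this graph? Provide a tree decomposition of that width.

The largest bag has 4 vertices, giving width 3; this decomposition certifies tw(G) ≤ 3. On the other hand G contains the 4-clique {1, 2, 3, 5}. A clique must lie in a single bag of any decomposition, so no decomposition can have width below 3. The upper and lower bounds meet at 3, so that is the treewidth.

Treewidth 3.
One such decomposition:
Bags: B1 = {1, 2, 4, 5}  B2 = {1, 2, 3, 5}
Tree: B1–B2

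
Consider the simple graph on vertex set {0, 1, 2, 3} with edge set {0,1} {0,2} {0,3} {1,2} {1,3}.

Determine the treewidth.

A width-2 tree decomposition is:
Bags: B1 = {0, 1, 2}  B2 = {0, 1, 3}
Tree: B1–B2
Each bag holds 3 vertices, so the decomposition has width 2, which upper-bounds the treewidth. For the lower bound, the 3 vertices {0, 1, 2} are pairwise adjacent, and any tree decomposition puts a clique entirely inside one bag — forcing width ≥ 2. Therefore the treewidth is 2.

2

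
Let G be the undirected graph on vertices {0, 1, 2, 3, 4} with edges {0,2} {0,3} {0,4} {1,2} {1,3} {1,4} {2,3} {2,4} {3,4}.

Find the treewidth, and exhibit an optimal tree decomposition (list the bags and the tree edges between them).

Each bag holds 4 vertices, so the decomposition has width 3, which upper-bounds the treewidth. On the other hand G contains the 4-clique {0, 2, 3, 4}. A clique must lie in a single bag of any decomposition, so no decomposition can have width below 3. The upper and lower bounds meet at 3, so that is the treewidth.

Treewidth 3.
One such decomposition:
Bags: B1 = {0, 2, 3, 4}  B2 = {1, 2, 3, 4}
Tree: B1–B2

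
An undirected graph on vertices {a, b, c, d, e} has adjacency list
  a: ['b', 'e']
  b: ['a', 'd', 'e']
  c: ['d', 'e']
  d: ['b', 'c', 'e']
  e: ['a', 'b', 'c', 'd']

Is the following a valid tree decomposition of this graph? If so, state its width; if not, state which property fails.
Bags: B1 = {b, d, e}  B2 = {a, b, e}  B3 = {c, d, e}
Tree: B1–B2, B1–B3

Yes; width 2.

Every vertex of G appears in some bag (union = {a, b, c, d, e}); every edge is covered by a bag; and for each vertex v the set of bags containing v is connected in the bag tree. The decomposition is therefore valid. The largest bag has 3 vertices, so the width is 2.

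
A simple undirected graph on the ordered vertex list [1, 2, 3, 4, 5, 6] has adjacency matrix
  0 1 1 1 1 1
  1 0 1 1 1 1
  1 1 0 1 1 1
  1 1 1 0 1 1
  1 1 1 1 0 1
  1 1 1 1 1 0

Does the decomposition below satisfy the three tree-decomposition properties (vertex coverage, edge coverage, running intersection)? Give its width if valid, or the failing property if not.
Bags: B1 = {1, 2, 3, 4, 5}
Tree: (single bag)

No — vertex 6 appears in no bag.

A tree decomposition must satisfy three properties: every vertex lies in some bag; for every edge, both endpoints lie together in some bag; and for every vertex, the bags containing it form a connected subtree. Here vertex 6 appears in no bag, so the decomposition is invalid.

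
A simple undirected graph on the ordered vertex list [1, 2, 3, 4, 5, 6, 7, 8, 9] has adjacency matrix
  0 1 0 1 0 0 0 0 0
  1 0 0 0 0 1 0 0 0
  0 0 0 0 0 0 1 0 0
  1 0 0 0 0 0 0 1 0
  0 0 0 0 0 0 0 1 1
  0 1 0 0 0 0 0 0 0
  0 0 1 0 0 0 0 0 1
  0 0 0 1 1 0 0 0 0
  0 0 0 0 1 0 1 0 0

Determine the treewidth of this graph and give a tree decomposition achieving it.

Each bag holds 2 vertices, so the decomposition has width 1, which upper-bounds the treewidth. G has an edge, so its treewidth is at least 1. The upper and lower bounds meet at 1, so that is the treewidth.

Treewidth 1.
One optimal decomposition is:
Bags: B1 = {2, 6}  B2 = {1, 2}  B3 = {1, 4}  B4 = {4, 8}  B5 = {5, 8}  B6 = {5, 9}  B7 = {7, 9}  B8 = {3, 7}
Tree: B1–B2, B2–B3, B3–B4, B4–B5, B5–B6, B6–B7, B7–B8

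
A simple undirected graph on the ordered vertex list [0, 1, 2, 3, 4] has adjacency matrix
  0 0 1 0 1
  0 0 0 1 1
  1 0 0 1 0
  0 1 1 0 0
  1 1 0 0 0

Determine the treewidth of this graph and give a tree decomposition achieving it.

Every bag has size at most 3, so the width is 3 − 1 = 2 and tw(G) ≤ 2. For the lower bound, G contains the cycle 2–3–1–4–0–2, so G is not a forest; only forests have treewidth ≤ 1, hence tw(G) ≥ 2. Combining the bounds, tw(G) = 2.

Treewidth 2.
One optimal decomposition is:
Bags: B1 = {1, 2, 3}  B2 = {1, 2, 4}  B3 = {0, 2, 4}
Tree: B1–B2, B2–B3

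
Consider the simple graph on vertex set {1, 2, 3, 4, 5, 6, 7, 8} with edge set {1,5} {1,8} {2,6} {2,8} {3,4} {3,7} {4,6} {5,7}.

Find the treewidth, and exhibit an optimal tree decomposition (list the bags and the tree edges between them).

Each bag holds 3 vertices, so the decomposition has width 2, which upper-bounds the treewidth. The edges 2–6–4–3–7–5–1–8–2 form a cycle, so G is not a tree and its treewidth is at least 2. Combining the bounds, tw(G) = 2.

Treewidth 2.
One optimal decomposition is:
Bags: B1 = {2, 4, 6}  B2 = {2, 3, 4}  B3 = {2, 3, 7}  B4 = {2, 5, 7}  B5 = {1, 2, 5}  B6 = {1, 2, 8}
Tree: B1–B2, B2–B3, B3–B4, B4–B5, B5–B6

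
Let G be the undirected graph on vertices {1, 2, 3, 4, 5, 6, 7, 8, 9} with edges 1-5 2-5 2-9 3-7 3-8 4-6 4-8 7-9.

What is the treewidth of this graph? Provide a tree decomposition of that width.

Treewidth 1.
One optimal decomposition is:
Bags: B1 = {4, 6}  B2 = {4, 8}  B3 = {3, 8}  B4 = {3, 7}  B5 = {7, 9}  B6 = {2, 9}  B7 = {2, 5}  B8 = {1, 5}
Tree: B1–B2, B2–B3, B3–B4, B4–B5, B5–B6, B6–B7, B7–B8

Each bag holds 2 vertices, so the decomposition has width 1, which upper-bounds the treewidth. Any graph with an edge has treewidth ≥ 1, and G has the edge 6–4. Combining the bounds, tw(G) = 1.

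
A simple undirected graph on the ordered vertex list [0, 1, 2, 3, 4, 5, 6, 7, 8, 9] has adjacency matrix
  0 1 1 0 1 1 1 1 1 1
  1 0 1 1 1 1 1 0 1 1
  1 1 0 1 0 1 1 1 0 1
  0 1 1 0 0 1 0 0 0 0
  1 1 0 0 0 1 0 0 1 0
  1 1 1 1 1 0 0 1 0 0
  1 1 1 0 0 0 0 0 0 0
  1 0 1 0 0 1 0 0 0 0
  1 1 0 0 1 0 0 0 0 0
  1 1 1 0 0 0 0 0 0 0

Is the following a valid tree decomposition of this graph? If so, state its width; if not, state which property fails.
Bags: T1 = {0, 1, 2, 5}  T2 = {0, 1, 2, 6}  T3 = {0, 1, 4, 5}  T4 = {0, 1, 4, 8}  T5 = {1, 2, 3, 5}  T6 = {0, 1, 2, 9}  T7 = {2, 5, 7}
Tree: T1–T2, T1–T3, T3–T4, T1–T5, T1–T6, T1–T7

No — edge (0,7) lies in no bag.

A tree decomposition must satisfy three properties: every vertex lies in some bag; for every edge, both endpoints lie together in some bag; and for every vertex, the bags containing it form a connected subtree. Here edge (0,7) lies in no bag, so the decomposition is invalid.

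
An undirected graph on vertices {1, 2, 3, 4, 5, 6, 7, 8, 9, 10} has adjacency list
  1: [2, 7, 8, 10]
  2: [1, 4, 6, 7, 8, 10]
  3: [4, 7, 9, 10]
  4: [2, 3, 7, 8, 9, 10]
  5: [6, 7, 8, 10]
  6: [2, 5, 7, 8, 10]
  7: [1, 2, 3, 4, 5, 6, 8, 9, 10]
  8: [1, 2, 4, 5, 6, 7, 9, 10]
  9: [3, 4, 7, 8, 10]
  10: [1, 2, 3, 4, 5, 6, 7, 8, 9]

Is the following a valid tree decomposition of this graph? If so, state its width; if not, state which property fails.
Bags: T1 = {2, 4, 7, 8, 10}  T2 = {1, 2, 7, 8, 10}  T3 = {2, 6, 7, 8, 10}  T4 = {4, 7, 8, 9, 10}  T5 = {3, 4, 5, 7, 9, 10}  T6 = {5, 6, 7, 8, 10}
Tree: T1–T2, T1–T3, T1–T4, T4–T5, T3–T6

A tree decomposition must satisfy three properties: every vertex lies in some bag; for every edge, both endpoints lie together in some bag; and for every vertex, the bags containing it form a connected subtree. Here bags containing vertex 5 are not connected in the tree, so the decomposition is invalid.

No — bags containing vertex 5 are not connected in the tree.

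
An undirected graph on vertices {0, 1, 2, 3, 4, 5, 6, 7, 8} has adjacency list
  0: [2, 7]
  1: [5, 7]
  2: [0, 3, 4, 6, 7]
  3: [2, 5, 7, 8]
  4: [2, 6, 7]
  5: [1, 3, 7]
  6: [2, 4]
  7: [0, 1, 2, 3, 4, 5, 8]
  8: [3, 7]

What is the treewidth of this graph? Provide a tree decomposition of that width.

Treewidth 2.
Bags: B1 = {3, 5, 7}  B2 = {2, 3, 7}  B3 = {3, 7, 8}  B4 = {2, 4, 7}  B5 = {2, 4, 6}  B6 = {1, 5, 7}  B7 = {0, 2, 7}
Tree: B1–B2, B2–B3, B2–B4, B4–B5, B1–B6, B2–B7

Each bag holds 3 vertices, so the decomposition has width 2, which upper-bounds the treewidth. On the other hand G contains the 3-clique {2, 4, 6}. A clique must lie in a single bag of any decomposition, so no decomposition can have width below 2. The upper and lower bounds meet at 2, so that is the treewidth.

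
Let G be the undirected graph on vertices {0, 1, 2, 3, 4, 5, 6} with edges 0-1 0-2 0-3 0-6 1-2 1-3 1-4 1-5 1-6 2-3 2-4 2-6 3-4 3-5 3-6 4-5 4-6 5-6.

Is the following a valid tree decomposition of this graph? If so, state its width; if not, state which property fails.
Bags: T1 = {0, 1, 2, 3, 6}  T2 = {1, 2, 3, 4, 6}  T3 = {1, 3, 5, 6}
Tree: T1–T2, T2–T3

A tree decomposition must satisfy three properties: every vertex lies in some bag; for every edge, both endpoints lie together in some bag; and for every vertex, the bags containing it form a connected subtree. Here edge (4,5) lies in no bag, so the decomposition is invalid.

No — edge (4,5) lies in no bag.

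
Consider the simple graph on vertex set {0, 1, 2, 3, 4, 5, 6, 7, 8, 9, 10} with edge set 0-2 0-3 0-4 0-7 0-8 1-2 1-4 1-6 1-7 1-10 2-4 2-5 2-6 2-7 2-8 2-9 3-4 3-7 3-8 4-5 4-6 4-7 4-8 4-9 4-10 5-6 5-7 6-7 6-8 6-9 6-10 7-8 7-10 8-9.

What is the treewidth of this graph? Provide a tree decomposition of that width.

Every bag has size at most 5, so the width is 5 − 1 = 4 and tw(G) ≤ 4. On the other hand G contains the 5-clique {2, 4, 6, 8, 9}. A clique must lie in a single bag of any decomposition, so no decomposition can have width below 4. Hence tw(G) = 4 exactly.

Treewidth 4.
Bags: B1 = {0, 2, 4, 7, 8}  B2 = {2, 4, 6, 7, 8}  B3 = {1, 2, 4, 6, 7}  B4 = {1, 4, 6, 7, 10}  B5 = {0, 3, 4, 7, 8}  B6 = {2, 4, 5, 6, 7}  B7 = {2, 4, 6, 8, 9}
Tree: B1–B2, B2–B3, B3–B4, B1–B5, B2–B6, B2–B7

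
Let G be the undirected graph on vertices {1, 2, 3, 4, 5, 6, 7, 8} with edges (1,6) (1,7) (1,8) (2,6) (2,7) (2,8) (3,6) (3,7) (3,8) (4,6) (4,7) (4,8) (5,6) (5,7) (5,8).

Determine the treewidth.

3

A width-3 tree decomposition is:
Bags: B1 = {2, 6, 7, 8}  B2 = {1, 6, 7, 8}  B3 = {4, 6, 7, 8}  B4 = {3, 6, 7, 8}  B5 = {5, 6, 7, 8}
Tree: B1–B2, B2–B3, B3–B4, B4–B5
The largest bag has 4 vertices, giving width 3; this decomposition certifies tw(G) ≤ 3. For the lower bound: the 4 vertex sets {2,8}, {1,7}, {6}, {4} are disjoint, each induces a connected subgraph, and every pair is joined by at least one edge of G. Contracting each set to a single vertex therefore yields K_{4} as a minor, and since treewidth is minor-monotone, tw(G) ≥ tw(K_{4}) = 3. Combining the bounds, tw(G) = 3.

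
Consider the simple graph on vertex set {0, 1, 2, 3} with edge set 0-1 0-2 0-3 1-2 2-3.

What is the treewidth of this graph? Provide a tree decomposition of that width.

Treewidth 2.
One optimal decomposition is:
Bags: B1 = {0, 1, 2}  B2 = {0, 2, 3}
Tree: B1–B2

Every bag has size at most 3, so the width is 3 − 1 = 2 and tw(G) ≤ 2. On the other hand G contains the 3-clique {0, 1, 2}. A clique must lie in a single bag of any decomposition, so no decomposition can have width below 2. Therefore the treewidth is 2.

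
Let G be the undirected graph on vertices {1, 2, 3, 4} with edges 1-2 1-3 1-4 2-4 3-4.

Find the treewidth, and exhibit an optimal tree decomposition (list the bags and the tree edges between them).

Each bag holds 3 vertices, so the decomposition has width 2, which upper-bounds the treewidth. On the other hand G contains the 3-clique {1, 2, 4}. A clique must lie in a single bag of any decomposition, so no decomposition can have width below 2. The upper and lower bounds meet at 2, so that is the treewidth.

Treewidth 2.
Bags: B1 = {1, 2, 4}  B2 = {1, 3, 4}
Tree: B1–B2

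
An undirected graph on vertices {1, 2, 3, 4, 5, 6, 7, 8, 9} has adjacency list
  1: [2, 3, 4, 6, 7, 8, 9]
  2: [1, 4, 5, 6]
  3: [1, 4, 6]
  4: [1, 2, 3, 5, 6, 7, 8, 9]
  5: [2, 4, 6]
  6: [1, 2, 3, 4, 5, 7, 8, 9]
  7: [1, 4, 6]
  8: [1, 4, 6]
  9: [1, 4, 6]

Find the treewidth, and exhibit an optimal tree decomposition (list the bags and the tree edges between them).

The largest bag has 4 vertices, giving width 3; this decomposition certifies tw(G) ≤ 3. Conversely, {1, 2, 4, 6} is a clique of size 4, and the vertices of any clique must share a bag in every tree decomposition; so some bag has ≥ 4 vertices and tw(G) ≥ 3. The upper and lower bounds meet at 3, so that is the treewidth.

Treewidth 3.
One optimal decomposition is:
Bags: B1 = {1, 4, 6, 8}  B2 = {1, 2, 4, 6}  B3 = {1, 4, 6, 7}  B4 = {1, 4, 6, 9}  B5 = {1, 3, 4, 6}  B6 = {2, 4, 5, 6}
Tree: B1–B2, B2–B3, B2–B4, B1–B5, B2–B6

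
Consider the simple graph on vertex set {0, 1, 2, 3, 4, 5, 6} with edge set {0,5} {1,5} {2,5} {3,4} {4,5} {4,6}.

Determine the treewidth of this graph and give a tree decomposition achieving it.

Treewidth 1.
One such decomposition:
Bags: B1 = {4, 5}  B2 = {4, 6}  B3 = {1, 5}  B4 = {0, 5}  B5 = {3, 4}  B6 = {2, 5}
Tree: B1–B2, B1–B3, B1–B4, B1–B5, B4–B6

Every bag has size at most 2, so the width is 2 − 1 = 1 and tw(G) ≤ 1. Since G has at least one edge (e.g. 5–4), it is not an edgeless graph, so tw(G) ≥ 1. Hence tw(G) = 1 exactly.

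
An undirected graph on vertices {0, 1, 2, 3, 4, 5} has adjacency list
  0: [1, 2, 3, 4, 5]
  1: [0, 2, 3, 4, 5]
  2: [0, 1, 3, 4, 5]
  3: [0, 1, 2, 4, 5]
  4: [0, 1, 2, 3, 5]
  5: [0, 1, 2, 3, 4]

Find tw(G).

A width-5 tree decomposition is:
Bags: B1 = {0, 1, 2, 3, 4, 5}
Tree: (single bag)
A single bag containing all 6 vertices is trivially a valid decomposition of width 5. For the lower bound, the 6 vertices {0, 1, 2, 3, 4, 5} are pairwise adjacent, and any tree decomposition puts a clique entirely inside one bag — forcing width ≥ 5. The upper and lower bounds meet at 5, so that is the treewidth.

5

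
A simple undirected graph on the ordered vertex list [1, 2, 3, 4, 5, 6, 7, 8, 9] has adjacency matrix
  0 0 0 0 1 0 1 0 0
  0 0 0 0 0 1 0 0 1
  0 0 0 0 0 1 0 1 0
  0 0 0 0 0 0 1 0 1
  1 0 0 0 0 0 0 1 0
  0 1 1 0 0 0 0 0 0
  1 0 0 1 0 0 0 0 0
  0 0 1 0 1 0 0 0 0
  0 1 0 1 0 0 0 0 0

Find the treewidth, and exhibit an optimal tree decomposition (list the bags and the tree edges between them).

Treewidth 2.
One such decomposition:
Bags: B1 = {1, 5, 7}  B2 = {5, 7, 8}  B3 = {3, 7, 8}  B4 = {3, 6, 7}  B5 = {2, 6, 7}  B6 = {2, 7, 9}  B7 = {4, 7, 9}
Tree: B1–B2, B2–B3, B3–B4, B4–B5, B5–B6, B6–B7

The largest bag has 3 vertices, giving width 2; this decomposition certifies tw(G) ≤ 2. The edges 7–1–5–8–3–6–2–9–4–7 form a cycle, so G is not a tree and its treewidth is at least 2. Therefore the treewidth is 2.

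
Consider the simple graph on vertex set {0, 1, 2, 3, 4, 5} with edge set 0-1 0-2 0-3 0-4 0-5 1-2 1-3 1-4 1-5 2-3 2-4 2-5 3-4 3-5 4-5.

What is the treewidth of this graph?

A width-5 tree decomposition is:
Bags: B1 = {0, 1, 2, 3, 4, 5}
Tree: (single bag)
With just one bag of size 6, the width is 6 − 1 = 5, so tw(G) ≤ 5. Conversely, {0, 1, 2, 3, 4, 5} is a clique of size 6, and the vertices of any clique must share a bag in every tree decomposition; so some bag has ≥ 6 vertices and tw(G) ≥ 5. The upper and lower bounds meet at 5, so that is the treewidth.

5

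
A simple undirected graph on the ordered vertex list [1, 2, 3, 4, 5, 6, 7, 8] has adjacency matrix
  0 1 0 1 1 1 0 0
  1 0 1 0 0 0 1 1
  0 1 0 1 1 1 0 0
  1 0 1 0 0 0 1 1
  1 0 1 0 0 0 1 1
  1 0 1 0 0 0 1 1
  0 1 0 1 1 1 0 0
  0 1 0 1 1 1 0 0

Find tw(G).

4

A width-4 tree decomposition is:
Bags: B1 = {1, 3, 6, 7, 8}  B2 = {1, 3, 4, 7, 8}  B3 = {1, 2, 3, 7, 8}  B4 = {1, 3, 5, 7, 8}
Tree: B1–B2, B2–B3, B3–B4
Each bag holds 5 vertices, so the decomposition has width 4, which upper-bounds the treewidth. For the lower bound: the 5 vertex sets {1,6}, {4,7}, {2,8}, {3}, {5} are disjoint, each induces a connected subgraph, and every pair is joined by at least one edge of G. Contracting each set to a single vertex therefore yields K_{5} as a minor, and since treewidth is minor-monotone, tw(G) ≥ tw(K_{5}) = 4. Hence tw(G) = 4 exactly.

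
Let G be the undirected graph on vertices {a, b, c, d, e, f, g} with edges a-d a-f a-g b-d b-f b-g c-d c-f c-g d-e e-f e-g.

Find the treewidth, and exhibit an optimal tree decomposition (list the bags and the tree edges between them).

Treewidth 3.
Bags: B1 = {b, d, f, g}  B2 = {d, e, f, g}  B3 = {a, d, f, g}  B4 = {c, d, f, g}
Tree: B1–B2, B2–B3, B3–B4

The largest bag has 4 vertices, giving width 3; this decomposition certifies tw(G) ≤ 3. For the lower bound: the 4 vertex sets {b,d}, {e,f}, {g}, {a} are disjoint, each induces a connected subgraph, and every pair is joined by at least one edge of G. Contracting each set to a single vertex therefore yields K_{4} as a minor, and since treewidth is minor-monotone, tw(G) ≥ tw(K_{4}) = 3. Hence tw(G) = 3 exactly.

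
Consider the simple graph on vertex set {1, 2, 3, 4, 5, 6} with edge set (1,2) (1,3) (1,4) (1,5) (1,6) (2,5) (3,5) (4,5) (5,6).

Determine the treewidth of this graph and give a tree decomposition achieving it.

Treewidth 2.
One such decomposition:
Bags: B1 = {1, 4, 5}  B2 = {1, 3, 5}  B3 = {1, 2, 5}  B4 = {1, 5, 6}
Tree: B1–B2, B2–B3, B2–B4

The largest bag has 3 vertices, giving width 2; this decomposition certifies tw(G) ≤ 2. Conversely, {1, 2, 5} is a clique of size 3, and the vertices of any clique must share a bag in every tree decomposition; so some bag has ≥ 3 vertices and tw(G) ≥ 2. The upper and lower bounds meet at 2, so that is the treewidth.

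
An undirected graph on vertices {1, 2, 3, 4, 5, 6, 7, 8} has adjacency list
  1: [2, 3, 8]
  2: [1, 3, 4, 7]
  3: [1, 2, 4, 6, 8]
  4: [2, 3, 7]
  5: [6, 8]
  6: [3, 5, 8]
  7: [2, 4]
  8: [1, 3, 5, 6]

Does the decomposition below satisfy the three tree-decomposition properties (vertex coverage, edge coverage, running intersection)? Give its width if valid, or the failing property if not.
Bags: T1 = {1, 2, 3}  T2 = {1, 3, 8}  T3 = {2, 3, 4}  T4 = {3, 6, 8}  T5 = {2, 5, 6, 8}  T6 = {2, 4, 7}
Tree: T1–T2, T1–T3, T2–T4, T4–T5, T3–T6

A tree decomposition must satisfy three properties: every vertex lies in some bag; for every edge, both endpoints lie together in some bag; and for every vertex, the bags containing it form a connected subtree. Here bags containing vertex 2 are not connected in the tree, so the decomposition is invalid.

No — bags containing vertex 2 are not connected in the tree.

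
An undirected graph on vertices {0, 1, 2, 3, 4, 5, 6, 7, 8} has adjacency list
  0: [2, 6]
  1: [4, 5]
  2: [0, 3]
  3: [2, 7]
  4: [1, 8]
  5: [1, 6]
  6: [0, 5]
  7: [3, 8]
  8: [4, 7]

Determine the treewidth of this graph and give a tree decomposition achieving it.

Treewidth 2.
Bags: B1 = {3, 7, 8}  B2 = {2, 3, 8}  B3 = {0, 2, 8}  B4 = {0, 6, 8}  B5 = {5, 6, 8}  B6 = {1, 5, 8}  B7 = {1, 4, 8}
Tree: B1–B2, B2–B3, B3–B4, B4–B5, B5–B6, B6–B7

Each bag holds 3 vertices, so the decomposition has width 2, which upper-bounds the treewidth. The edges 8–7–3–2–0–6–5–1–4–8 form a cycle, so G is not a tree and its treewidth is at least 2. Therefore the treewidth is 2.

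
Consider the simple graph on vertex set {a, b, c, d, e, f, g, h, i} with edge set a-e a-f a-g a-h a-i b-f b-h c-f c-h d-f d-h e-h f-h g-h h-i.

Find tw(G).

2

A width-2 tree decomposition is:
Bags: B1 = {a, h, i}  B2 = {a, f, h}  B3 = {a, e, h}  B4 = {c, f, h}  B5 = {d, f, h}  B6 = {a, g, h}  B7 = {b, f, h}
Tree: B1–B2, B1–B3, B2–B4, B2–B5, B1–B6, B5–B7
Each bag holds 3 vertices, so the decomposition has width 2, which upper-bounds the treewidth. On the other hand G contains the 3-clique {a, g, h}. A clique must lie in a single bag of any decomposition, so no decomposition can have width below 2. Therefore the treewidth is 2.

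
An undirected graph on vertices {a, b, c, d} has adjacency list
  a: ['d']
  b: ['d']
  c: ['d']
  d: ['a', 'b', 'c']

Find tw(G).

1

A width-1 tree decomposition is:
Bags: B1 = {a, d}  B2 = {b, d}  B3 = {c, d}
Tree: B1–B2, B1–B3
Each bag holds 2 vertices, so the decomposition has width 1, which upper-bounds the treewidth. G has an edge, so its treewidth is at least 1. Combining the bounds, tw(G) = 1.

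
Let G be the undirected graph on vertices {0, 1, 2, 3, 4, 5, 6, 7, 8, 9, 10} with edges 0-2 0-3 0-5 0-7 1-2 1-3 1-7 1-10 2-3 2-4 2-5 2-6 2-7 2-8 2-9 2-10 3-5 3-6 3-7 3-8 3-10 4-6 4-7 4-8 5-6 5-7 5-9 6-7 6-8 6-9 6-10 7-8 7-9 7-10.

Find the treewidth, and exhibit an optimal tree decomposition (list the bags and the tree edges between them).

Every bag has size at most 5, so the width is 5 − 1 = 4 and tw(G) ≤ 4. Conversely, {2, 5, 6, 7, 9} is a clique of size 5, and the vertices of any clique must share a bag in every tree decomposition; so some bag has ≥ 5 vertices and tw(G) ≥ 4. The upper and lower bounds meet at 4, so that is the treewidth.

Treewidth 4.
Bags: B1 = {2, 3, 5, 6, 7}  B2 = {2, 3, 6, 7, 10}  B3 = {2, 3, 6, 7, 8}  B4 = {1, 2, 3, 7, 10}  B5 = {2, 5, 6, 7, 9}  B6 = {0, 2, 3, 5, 7}  B7 = {2, 4, 6, 7, 8}
Tree: B1–B2, B1–B3, B2–B4, B1–B5, B1–B6, B3–B7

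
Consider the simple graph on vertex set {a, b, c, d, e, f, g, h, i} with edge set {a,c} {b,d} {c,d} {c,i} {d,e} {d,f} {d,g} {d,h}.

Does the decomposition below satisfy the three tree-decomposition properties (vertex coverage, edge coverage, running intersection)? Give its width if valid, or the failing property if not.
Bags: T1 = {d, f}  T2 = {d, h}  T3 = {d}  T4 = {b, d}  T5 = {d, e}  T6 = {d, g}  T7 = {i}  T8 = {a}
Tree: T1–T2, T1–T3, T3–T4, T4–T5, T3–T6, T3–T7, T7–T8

No — vertex c appears in no bag.

A tree decomposition must satisfy three properties: every vertex lies in some bag; for every edge, both endpoints lie together in some bag; and for every vertex, the bags containing it form a connected subtree. Here vertex c appears in no bag, so the decomposition is invalid.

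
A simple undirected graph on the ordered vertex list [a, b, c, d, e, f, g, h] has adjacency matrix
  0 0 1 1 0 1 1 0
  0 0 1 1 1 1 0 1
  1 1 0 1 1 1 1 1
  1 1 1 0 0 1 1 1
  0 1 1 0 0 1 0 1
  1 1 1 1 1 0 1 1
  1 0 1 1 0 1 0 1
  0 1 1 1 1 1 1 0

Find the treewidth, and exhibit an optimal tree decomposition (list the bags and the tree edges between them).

Each bag holds 5 vertices, so the decomposition has width 4, which upper-bounds the treewidth. For the lower bound, the 5 vertices {c, d, f, g, h} are pairwise adjacent, and any tree decomposition puts a clique entirely inside one bag — forcing width ≥ 4. Therefore the treewidth is 4.

Treewidth 4.
One optimal decomposition is:
Bags: B1 = {b, c, d, f, h}  B2 = {c, d, f, g, h}  B3 = {b, c, e, f, h}  B4 = {a, c, d, f, g}
Tree: B1–B2, B1–B3, B2–B4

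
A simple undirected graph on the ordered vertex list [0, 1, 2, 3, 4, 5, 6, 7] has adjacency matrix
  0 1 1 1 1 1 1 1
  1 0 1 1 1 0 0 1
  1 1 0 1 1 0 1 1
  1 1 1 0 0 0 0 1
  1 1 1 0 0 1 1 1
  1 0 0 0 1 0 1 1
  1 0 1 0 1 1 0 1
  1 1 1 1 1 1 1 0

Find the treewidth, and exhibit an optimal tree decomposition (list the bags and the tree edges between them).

Treewidth 4.
One such decomposition:
Bags: B1 = {0, 1, 2, 4, 7}  B2 = {0, 2, 4, 6, 7}  B3 = {0, 1, 2, 3, 7}  B4 = {0, 4, 5, 6, 7}
Tree: B1–B2, B1–B3, B2–B4

Each bag holds 5 vertices, so the decomposition has width 4, which upper-bounds the treewidth. On the other hand G contains the 5-clique {0, 1, 2, 3, 7}. A clique must lie in a single bag of any decomposition, so no decomposition can have width below 4. The upper and lower bounds meet at 4, so that is the treewidth.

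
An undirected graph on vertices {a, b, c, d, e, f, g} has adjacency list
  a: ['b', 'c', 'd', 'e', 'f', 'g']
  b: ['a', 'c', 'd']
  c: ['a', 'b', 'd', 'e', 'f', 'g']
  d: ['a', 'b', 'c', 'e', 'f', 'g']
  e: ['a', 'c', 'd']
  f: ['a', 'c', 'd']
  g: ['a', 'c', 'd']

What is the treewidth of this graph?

3

A width-3 tree decomposition is:
Bags: B1 = {a, c, d, f}  B2 = {a, b, c, d}  B3 = {a, c, d, g}  B4 = {a, c, d, e}
Tree: B1–B2, B1–B3, B2–B4
The largest bag has 4 vertices, giving width 3; this decomposition certifies tw(G) ≤ 3. Conversely, {a, c, d, g} is a clique of size 4, and the vertices of any clique must share a bag in every tree decomposition; so some bag has ≥ 4 vertices and tw(G) ≥ 3. Hence tw(G) = 3 exactly.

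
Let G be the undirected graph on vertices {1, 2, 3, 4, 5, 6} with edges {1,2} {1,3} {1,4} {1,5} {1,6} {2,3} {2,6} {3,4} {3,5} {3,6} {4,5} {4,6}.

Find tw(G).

A width-3 tree decomposition is:
Bags: B1 = {1, 3, 4, 6}  B2 = {1, 3, 4, 5}  B3 = {1, 2, 3, 6}
Tree: B1–B2, B1–B3
The largest bag has 4 vertices, giving width 3; this decomposition certifies tw(G) ≤ 3. On the other hand G contains the 4-clique {1, 2, 3, 6}. A clique must lie in a single bag of any decomposition, so no decomposition can have width below 3. Combining the bounds, tw(G) = 3.

3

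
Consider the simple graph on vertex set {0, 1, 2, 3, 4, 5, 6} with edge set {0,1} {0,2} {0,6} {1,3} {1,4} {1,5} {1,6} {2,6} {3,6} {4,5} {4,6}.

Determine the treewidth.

2

A width-2 tree decomposition is:
Bags: B1 = {1, 4, 5}  B2 = {1, 4, 6}  B3 = {0, 1, 6}  B4 = {0, 2, 6}  B5 = {1, 3, 6}
Tree: B1–B2, B2–B3, B3–B4, B3–B5
Each bag holds 3 vertices, so the decomposition has width 2, which upper-bounds the treewidth. Conversely, {1, 4, 5} is a clique of size 3, and the vertices of any clique must share a bag in every tree decomposition; so some bag has ≥ 3 vertices and tw(G) ≥ 2. The upper and lower bounds meet at 2, so that is the treewidth.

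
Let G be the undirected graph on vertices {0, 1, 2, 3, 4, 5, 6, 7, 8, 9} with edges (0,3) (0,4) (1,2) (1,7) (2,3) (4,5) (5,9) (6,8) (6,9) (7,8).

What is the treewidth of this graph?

A width-2 tree decomposition is:
Bags: B1 = {1, 7, 8}  B2 = {1, 2, 8}  B3 = {2, 3, 8}  B4 = {0, 3, 8}  B5 = {0, 4, 8}  B6 = {4, 5, 8}  B7 = {5, 8, 9}  B8 = {6, 8, 9}
Tree: B1–B2, B2–B3, B3–B4, B4–B5, B5–B6, B6–B7, B7–B8
The largest bag has 3 vertices, giving width 2; this decomposition certifies tw(G) ≤ 2. Since 8–7–1–2–3–0–4–5–9–6–8 is a cycle in G, G is not acyclic. Forests are exactly the graphs of treewidth ≤ 1, so tw(G) ≥ 2. Combining the bounds, tw(G) = 2.

2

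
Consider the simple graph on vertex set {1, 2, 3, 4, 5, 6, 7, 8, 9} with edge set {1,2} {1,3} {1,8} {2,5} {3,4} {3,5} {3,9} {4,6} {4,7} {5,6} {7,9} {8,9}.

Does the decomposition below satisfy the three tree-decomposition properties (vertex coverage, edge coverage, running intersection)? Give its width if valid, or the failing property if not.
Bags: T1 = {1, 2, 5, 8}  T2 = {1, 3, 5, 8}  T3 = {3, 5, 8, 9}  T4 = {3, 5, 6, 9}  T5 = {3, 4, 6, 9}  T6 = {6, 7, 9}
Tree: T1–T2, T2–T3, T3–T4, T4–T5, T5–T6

No — edge (4,7) lies in no bag.

A tree decomposition must satisfy three properties: every vertex lies in some bag; for every edge, both endpoints lie together in some bag; and for every vertex, the bags containing it form a connected subtree. Here edge (4,7) lies in no bag, so the decomposition is invalid.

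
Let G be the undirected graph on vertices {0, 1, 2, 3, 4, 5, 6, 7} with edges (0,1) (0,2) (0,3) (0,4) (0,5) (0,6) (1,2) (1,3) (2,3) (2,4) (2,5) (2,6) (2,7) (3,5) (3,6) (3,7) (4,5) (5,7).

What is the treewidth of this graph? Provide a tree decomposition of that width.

Each bag holds 4 vertices, so the decomposition has width 3, which upper-bounds the treewidth. For the lower bound, the 4 vertices {0, 1, 2, 3} are pairwise adjacent, and any tree decomposition puts a clique entirely inside one bag — forcing width ≥ 3. Therefore the treewidth is 3.

Treewidth 3.
One such decomposition:
Bags: B1 = {0, 2, 3, 5}  B2 = {0, 2, 3, 6}  B3 = {0, 1, 2, 3}  B4 = {0, 2, 4, 5}  B5 = {2, 3, 5, 7}
Tree: B1–B2, B2–B3, B1–B4, B1–B5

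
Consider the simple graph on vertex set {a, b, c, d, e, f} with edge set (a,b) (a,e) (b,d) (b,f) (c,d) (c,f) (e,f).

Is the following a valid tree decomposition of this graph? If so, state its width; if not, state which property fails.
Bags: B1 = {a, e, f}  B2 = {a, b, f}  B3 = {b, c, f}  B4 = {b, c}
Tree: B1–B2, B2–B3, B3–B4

No — vertex d appears in no bag.

A tree decomposition must satisfy three properties: every vertex lies in some bag; for every edge, both endpoints lie together in some bag; and for every vertex, the bags containing it form a connected subtree. Here vertex d appears in no bag, so the decomposition is invalid.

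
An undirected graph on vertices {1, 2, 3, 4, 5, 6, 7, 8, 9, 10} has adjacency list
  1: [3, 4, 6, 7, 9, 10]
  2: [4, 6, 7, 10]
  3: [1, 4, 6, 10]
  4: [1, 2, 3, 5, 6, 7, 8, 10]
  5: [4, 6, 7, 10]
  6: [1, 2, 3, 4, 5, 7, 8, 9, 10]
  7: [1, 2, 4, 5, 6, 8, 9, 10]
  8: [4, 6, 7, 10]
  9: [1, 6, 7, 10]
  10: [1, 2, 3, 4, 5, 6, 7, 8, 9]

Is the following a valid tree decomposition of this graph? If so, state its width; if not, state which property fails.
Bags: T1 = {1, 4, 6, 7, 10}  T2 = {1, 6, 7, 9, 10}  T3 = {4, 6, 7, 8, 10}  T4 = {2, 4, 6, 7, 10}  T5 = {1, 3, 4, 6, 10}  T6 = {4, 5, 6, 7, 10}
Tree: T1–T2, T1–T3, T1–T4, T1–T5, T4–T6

Yes; width 4.

Every vertex of G appears in some bag (union = {1, 2, 3, 4, 5, 6, 7, 8, 9, 10}); every edge is covered by a bag; and for each vertex v the set of bags containing v is connected in the bag tree. The decomposition is therefore valid. The largest bag has 5 vertices, so the width is 4.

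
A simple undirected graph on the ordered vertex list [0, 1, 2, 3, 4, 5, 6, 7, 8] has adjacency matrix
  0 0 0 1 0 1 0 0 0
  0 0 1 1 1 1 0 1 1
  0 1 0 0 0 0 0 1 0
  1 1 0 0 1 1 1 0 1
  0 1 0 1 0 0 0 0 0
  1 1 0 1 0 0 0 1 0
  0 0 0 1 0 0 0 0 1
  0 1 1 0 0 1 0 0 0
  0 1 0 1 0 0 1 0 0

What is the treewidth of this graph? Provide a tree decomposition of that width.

Treewidth 2.
Bags: B1 = {1, 3, 4}  B2 = {1, 3, 5}  B3 = {0, 3, 5}  B4 = {1, 3, 8}  B5 = {3, 6, 8}  B6 = {1, 5, 7}  B7 = {1, 2, 7}
Tree: B1–B2, B2–B3, B2–B4, B4–B5, B2–B6, B6–B7

The largest bag has 3 vertices, giving width 2; this decomposition certifies tw(G) ≤ 2. For the lower bound, the 3 vertices {0, 3, 5} are pairwise adjacent, and any tree decomposition puts a clique entirely inside one bag — forcing width ≥ 2. Therefore the treewidth is 2.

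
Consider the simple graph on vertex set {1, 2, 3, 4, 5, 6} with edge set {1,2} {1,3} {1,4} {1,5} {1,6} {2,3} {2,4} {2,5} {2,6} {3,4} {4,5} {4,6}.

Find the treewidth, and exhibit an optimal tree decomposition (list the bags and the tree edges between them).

Every bag has size at most 4, so the width is 4 − 1 = 3 and tw(G) ≤ 3. Conversely, {1, 2, 3, 4} is a clique of size 4, and the vertices of any clique must share a bag in every tree decomposition; so some bag has ≥ 4 vertices and tw(G) ≥ 3. Combining the bounds, tw(G) = 3.

Treewidth 3.
Bags: B1 = {1, 2, 4, 5}  B2 = {1, 2, 3, 4}  B3 = {1, 2, 4, 6}
Tree: B1–B2, B1–B3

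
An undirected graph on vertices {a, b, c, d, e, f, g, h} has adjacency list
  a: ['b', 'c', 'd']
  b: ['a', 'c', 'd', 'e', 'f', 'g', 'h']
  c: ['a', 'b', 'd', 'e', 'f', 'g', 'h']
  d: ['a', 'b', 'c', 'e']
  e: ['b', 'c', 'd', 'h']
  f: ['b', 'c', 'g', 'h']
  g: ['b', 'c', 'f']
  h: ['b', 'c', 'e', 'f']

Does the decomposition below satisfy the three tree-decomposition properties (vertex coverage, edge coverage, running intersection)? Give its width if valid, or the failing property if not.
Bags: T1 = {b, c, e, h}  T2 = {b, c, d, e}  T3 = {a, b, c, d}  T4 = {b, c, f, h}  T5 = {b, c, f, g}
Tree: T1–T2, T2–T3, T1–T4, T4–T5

Yes; width 3.

Vertex coverage: the bags together contain {a, b, c, d, e, f, g, h}, the full vertex set. Edge coverage: each edge of G has both endpoints in at least one bag. Running intersection: for every vertex, the bags containing it form a connected subtree. All three properties hold, so this is a valid tree decomposition of width max|bag| − 1 = 3, and hence tw(G) ≤ 3.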